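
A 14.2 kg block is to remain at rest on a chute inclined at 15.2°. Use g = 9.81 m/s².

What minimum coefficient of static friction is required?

At the slip threshold m g sin θ = μ_s m g cos θ, so μ_s,min = tan θ.
μ_s,min = tan 15.2° = 0.272.

μ_s,min ≈ 0.272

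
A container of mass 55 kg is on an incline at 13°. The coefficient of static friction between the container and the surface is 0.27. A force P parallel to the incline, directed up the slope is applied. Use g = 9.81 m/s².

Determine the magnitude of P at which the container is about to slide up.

At impending motion up the slope, friction acts down-slope at its limit: f = μ_s N.
P is parallel to the surface, so N = m g cos θ = 526 N.
Along the incline: P = m g sin θ + μ_s N = 121 + 0.27×526 = 263 N.

P ≈ 263 N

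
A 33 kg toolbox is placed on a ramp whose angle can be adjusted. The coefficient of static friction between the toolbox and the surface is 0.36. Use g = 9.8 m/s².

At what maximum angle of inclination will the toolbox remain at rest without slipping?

At the slip threshold, m g sin θ = μ_s · m g cos θ, so tan θ = μ_s.
θ_max = arctan(0.36) = 19.8°.

θ_max ≈ 19.8°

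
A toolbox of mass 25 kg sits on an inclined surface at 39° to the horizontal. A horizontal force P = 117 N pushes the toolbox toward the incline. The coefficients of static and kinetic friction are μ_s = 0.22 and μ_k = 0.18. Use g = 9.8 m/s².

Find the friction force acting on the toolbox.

Normal direction: N = m g cos θ + P sin θ = 264 N.
Parallel to the incline: P cos θ − m g sin θ = 90.93 − 154.2 = -63.26 N; the friction needed to balance this is 63.26 N acting up the slope.
Maximum static friction: μ_s N = 0.22 × 264 = 58.09 N.
|f_req| = 63.26 > 58.09 N → the toolbox slides down the incline; f = μ_k N = 0.18 × 264 = 47.5 N.

f ≈ 47.5 N (up the incline)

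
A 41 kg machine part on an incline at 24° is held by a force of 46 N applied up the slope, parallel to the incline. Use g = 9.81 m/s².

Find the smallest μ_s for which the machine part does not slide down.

μ_s,min ≈ 0.32

N = m g cos θ = 367.4 N.
Friction must make up the shortfall along the incline: f = m g sin θ − P = 163.6 − 46 = 117.6 N.
At the threshold f = μ_s N, so μ_s,min = 117.6/367.4 = 0.32.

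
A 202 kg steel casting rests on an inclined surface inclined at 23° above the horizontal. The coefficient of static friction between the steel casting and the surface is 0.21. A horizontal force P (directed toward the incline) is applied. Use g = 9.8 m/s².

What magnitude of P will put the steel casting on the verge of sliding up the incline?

At impending motion up the slope, friction acts down-slope at its limit: f = μ_s N.
Perpendicular to the incline: N = m g cos θ + P sin θ.
Along the incline: P cos θ = m g sin θ + μ_s N = m g sin θ + μ_s (m g cos θ + P sin θ).
Solving, P (cos θ − μ_s sin θ) = m g (sin θ + μ_s cos θ), so P = 202×9.8×(sin 23° + 0.21 cos 23°)/(cos 23° − 0.21 sin 23°) = 1980×0.584/0.8385 = 1380 N.

P ≈ 1380 N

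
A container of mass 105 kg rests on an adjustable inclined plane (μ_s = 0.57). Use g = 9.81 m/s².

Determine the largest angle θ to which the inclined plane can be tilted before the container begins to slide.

At the slip threshold, m g sin θ = μ_s · m g cos θ, so tan θ = μ_s.
θ_max = arctan(0.57) = 29.7°.

θ_max ≈ 29.7°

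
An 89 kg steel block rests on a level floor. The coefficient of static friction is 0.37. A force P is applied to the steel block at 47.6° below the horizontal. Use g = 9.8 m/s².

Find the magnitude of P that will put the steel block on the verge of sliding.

N = m g + P sin α (the push presses the steel block into the level floor).
At impending slip, P cos α = μ_s N = μ_s (m g + P sin α).
Solving: P (cos α − μ_s sin α) = μ_s m g → P = 0.37×872/(cos 47.6° − 0.37 sin 47.6°) = 323/0.4011 = 805 N.

P ≈ 805 N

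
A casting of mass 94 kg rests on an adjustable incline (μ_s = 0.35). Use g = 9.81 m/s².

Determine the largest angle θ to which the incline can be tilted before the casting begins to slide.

At the slip threshold, m g sin θ = μ_s · m g cos θ, so tan θ = μ_s.
θ_max = arctan(0.35) = 19.3°.

θ_max ≈ 19.3°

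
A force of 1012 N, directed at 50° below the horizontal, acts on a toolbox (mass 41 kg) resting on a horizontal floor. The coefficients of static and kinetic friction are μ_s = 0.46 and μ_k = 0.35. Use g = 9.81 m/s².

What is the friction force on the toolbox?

The vertical component of P adds to the normal force: N = m g + P sin α = 402.2 + 775.2 = 1177 N.
The horizontal driving force is P cos α = 650.5 N, so equilibrium needs friction f = 650.5 N.
The static-friction limit is μ_s N = 541.6 N.
650.5 > 541.6 N → the toolbox slides; f = μ_k N = 0.35×1177 = 412 N.

f ≈ 412 N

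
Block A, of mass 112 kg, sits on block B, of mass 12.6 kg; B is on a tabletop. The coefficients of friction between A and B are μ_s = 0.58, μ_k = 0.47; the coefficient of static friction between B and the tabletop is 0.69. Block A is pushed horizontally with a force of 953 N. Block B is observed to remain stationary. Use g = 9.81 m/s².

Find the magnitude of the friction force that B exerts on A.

The normal force B exerts on A is simply A's weight, N₁ = 1099 N.
Maximum static friction on A from B: μ_s N₁ = 0.58×1099 = 637.3 N.
P = 953 N exceeds that limit, so A slips over B and the interface friction becomes kinetic: f₁ = μ_k N₁ = 0.47×1099 = 516 N.
By Newton's third law B feels 516 N forward from A. With B stationary, the floor's static friction on B balances it: f₂ = 516 N (well within μ_s(m_A+m_B)g = 843.4 N).

f ≈ 516 N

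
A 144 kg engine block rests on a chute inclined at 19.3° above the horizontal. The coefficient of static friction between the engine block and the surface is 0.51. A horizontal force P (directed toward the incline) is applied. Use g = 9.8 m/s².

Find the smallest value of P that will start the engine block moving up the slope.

At impending motion up the slope, friction acts down-slope at its limit: f = μ_s N.
Perpendicular to the incline: N = m g cos θ + P sin θ.
Along the incline: P cos θ = m g sin θ + μ_s N = m g sin θ + μ_s (m g cos θ + P sin θ).
Solving, P (cos θ − μ_s sin θ) = m g (sin θ + μ_s cos θ), so P = 144×9.8×(sin 19.3° + 0.51 cos 19.3°)/(cos 19.3° − 0.51 sin 19.3°) = 1410×0.8119/0.7752 = 1480 N.

P ≈ 1480 N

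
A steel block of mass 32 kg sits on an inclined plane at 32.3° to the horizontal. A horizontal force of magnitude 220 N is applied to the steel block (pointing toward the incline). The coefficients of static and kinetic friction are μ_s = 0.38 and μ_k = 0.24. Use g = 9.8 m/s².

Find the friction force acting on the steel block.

The horizontal push has a component P sin θ into the surface, so N = m g cos θ + P sin θ = 265.1 + 117.6 = 382.6 N.
Along the incline, the net driving force (taking up-slope positive) is P cos θ − m g sin θ = 186 − 167.6 = 18.38 N, so equilibrium requires friction f = -18.38 N (down-slope).
Maximum static friction: μ_s N = 0.38 × 382.6 = 145.4 N.
|f_req| = 18.38 ≤ 145.4 N → the steel block is in equilibrium; friction equals the required value.

f ≈ 18.4 N (down the incline)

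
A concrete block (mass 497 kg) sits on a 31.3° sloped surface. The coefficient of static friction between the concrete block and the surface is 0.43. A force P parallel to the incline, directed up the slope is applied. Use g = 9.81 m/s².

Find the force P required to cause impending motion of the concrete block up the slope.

P ≈ 4320 N

At impending motion up the slope, friction acts down-slope at its limit: f = μ_s N.
P is parallel to the surface, so N = m g cos θ = 4170 N.
Along the incline: P = m g sin θ + μ_s N = 2530 + 0.43×4170 = 4320 N.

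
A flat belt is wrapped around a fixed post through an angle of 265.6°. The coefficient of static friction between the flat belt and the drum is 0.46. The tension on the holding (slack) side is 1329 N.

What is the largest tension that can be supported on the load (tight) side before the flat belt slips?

At impending slip the capstan equation gives T₂/T₁ = e^{μβ} with β in radians.
β = 265.6° × π/180 = 4.636 rad.
e^{μβ} = e^{0.46×4.636} = 8.435.
T₂ = T₁ · e^{μβ} = 1329 × 8.435 = 11200 N.

T_max ≈ 11200 N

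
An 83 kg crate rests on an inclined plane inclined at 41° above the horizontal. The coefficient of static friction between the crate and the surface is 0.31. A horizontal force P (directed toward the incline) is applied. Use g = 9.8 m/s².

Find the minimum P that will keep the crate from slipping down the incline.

The crate tends to slide down (tan θ > μ_s), so at the point of impending slip friction acts up-slope at its limit: f = μ_s N.
Perpendicular to the incline: N = m g cos θ + P sin θ.
Along the incline: P cos θ + μ_s N = m g sin θ, i.e. P cos θ + μ_s (m g cos θ + P sin θ) = m g sin θ.
Solving, P (cos θ + μ_s sin θ) = m g (sin θ − μ_s cos θ), so P = 813×0.4221/0.9581 = 358 N.

P_min ≈ 358 N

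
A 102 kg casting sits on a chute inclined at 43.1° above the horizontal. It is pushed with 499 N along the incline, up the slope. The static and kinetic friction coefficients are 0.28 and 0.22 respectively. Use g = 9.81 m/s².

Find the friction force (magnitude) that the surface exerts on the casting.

f ≈ 185 N (up the incline)

The normal reaction is N = m g cos θ = 730.6 N.
Parallel to the incline, ΣF = 0 gives f = m g sin θ − P = 683.7 − 499 = 184.7 N (up-slope positive).
Static friction can supply at most μ_s N = 204.6 N.
Since |184.7| ≤ 204.6 N, no slip — friction simply equals what equilibrium demands.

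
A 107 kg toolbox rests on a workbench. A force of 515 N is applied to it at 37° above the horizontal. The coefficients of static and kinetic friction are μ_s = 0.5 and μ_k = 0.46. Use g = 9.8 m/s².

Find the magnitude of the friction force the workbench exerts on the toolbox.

The vertical component of P reduces the normal force: N = m g − P sin α = 1049 − 309.9 = 738.7 N.
The horizontal driving force is P cos α = 411.3 N, so equilibrium needs friction f = 411.3 N.
μ_s N = 0.5 × 738.7 = 369.3 N.
The required friction exceeds μ_s N, so the toolbox moves and f = μ_k N = 340 N.

f ≈ 340 N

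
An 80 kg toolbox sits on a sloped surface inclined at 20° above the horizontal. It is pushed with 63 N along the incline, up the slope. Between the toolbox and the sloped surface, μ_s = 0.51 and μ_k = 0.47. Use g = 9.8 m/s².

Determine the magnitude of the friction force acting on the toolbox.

The normal reaction is N = m g cos θ = 736.7 N.
The friction needed for equilibrium is m g sin θ − P = 268.1 − 63 = 205.1 N, measured positive up-slope.
Maximum static friction available: μ_s N = 0.51 × 736.7 = 375.7 N.
Since |205.1| ≤ 375.7 N, the toolbox remains in static equilibrium and friction takes exactly the required value.

f ≈ 205 N (up the incline)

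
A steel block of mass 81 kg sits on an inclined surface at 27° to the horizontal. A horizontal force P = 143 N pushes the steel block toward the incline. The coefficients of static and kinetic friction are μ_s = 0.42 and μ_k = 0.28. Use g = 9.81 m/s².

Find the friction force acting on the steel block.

Normal direction: N = m g cos θ + P sin θ = 772.9 N.
Along the incline, the net driving force (taking up-slope positive) is P cos θ − m g sin θ = 127.4 − 360.7 = -233.3 N, so equilibrium requires friction f = 233.3 N (up-slope).
The limit of static friction is μ_s N = 324.6 N.
Since 233.3 N is within the 324.6 N limit, the steel block stays put and friction is exactly 233 N.

f ≈ 233 N (up the incline)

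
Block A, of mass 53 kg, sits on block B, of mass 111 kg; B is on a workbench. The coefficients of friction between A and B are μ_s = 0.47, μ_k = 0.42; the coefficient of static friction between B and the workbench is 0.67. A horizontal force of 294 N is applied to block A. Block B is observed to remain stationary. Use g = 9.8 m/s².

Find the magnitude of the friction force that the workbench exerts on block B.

The normal force B exerts on A is simply A's weight, N₁ = 519.4 N.
Maximum static friction on A from B: μ_s N₁ = 0.47×519.4 = 244.1 N.
Since P = 294 N > 244.1 N, A slides on B; the A–B friction is kinetic: f₁ = μ_k N₁ = 0.42×519.4 = 218 N.
B experiences an equal 218 N forward from A (third law). B is in equilibrium, so the floor supplies f₂ = 218 N of static friction (limit μ_s(m_A+m_B)g = 1077 N, not exceeded).

f ≈ 218 N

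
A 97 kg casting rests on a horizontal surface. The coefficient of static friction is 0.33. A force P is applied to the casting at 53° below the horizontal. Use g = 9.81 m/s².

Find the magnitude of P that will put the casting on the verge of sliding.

P ≈ 928 N

N = m g + P sin α (the push presses the casting into the horizontal surface).
At impending slip, P cos α = μ_s N = μ_s (m g + P sin α).
Solving: P (cos α − μ_s sin α) = μ_s m g → P = 0.33×952/(cos 53° − 0.33 sin 53°) = 314/0.3383 = 928 N.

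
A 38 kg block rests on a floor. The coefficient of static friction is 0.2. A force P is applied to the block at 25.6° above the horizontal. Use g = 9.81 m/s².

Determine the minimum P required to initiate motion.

P ≈ 75.4 N

N = m g − P sin α (the pull lifts the block).
At impending slip, P cos α = μ_s N = μ_s (m g − P sin α).
Solving: P (cos α + μ_s sin α) = μ_s m g → P = 0.2×373/(cos 25.6° + 0.2 sin 25.6°) = 74.6/0.9882 = 75.4 N.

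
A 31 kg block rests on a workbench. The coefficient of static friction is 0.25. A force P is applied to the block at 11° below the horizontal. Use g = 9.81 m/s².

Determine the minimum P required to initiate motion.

P ≈ 81.4 N

N = m g + P sin α (the push presses the block into the workbench).
At impending slip, P cos α = μ_s N = μ_s (m g + P sin α).
Solving: P (cos α − μ_s sin α) = μ_s m g → P = 0.25×304/(cos 11° − 0.25 sin 11°) = 76/0.9339 = 81.4 N.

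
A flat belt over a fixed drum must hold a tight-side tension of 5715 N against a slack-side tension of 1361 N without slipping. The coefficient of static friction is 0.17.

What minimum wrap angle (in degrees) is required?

β_min ≈ 484°

T₂/T₁ = e^{μβ} → β = ln(T₂/T₁)/μ.
β = ln(5715/1361)/0.17 = 1.435/0.17 = 8.44 rad.
In degrees: β = 8.44 × 180/π = 484°.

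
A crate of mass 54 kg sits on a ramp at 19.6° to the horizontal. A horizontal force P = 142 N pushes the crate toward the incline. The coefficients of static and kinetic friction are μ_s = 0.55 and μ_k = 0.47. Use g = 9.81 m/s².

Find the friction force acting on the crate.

Normal direction: N = m g cos θ + P sin θ = 546.7 N.
Along the incline, the net driving force (taking up-slope positive) is P cos θ − m g sin θ = 133.8 − 177.7 = -43.93 N, so equilibrium requires friction f = 43.93 N (up-slope).
The limit of static friction is μ_s N = 300.7 N.
Since 43.93 N is within the 300.7 N limit, the crate stays put and friction is exactly 43.9 N.

f ≈ 43.9 N (up the incline)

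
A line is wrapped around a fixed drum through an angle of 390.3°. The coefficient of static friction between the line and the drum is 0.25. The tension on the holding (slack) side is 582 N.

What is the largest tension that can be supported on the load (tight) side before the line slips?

At impending slip the capstan equation gives T₂/T₁ = e^{μβ} with β in radians.
β = 390.3° × π/180 = 6.812 rad.
e^{μβ} = e^{0.25×6.812} = 5.49.
T₂ = T₁ · e^{μβ} = 582 × 5.49 = 3200 N.

T_max ≈ 3200 N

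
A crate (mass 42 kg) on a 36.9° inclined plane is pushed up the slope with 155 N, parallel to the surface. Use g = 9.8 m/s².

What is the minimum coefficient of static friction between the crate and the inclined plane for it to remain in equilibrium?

N = m g cos θ = 329.2 N.
Friction must make up the shortfall along the incline: f = m g sin θ − P = 247.1 − 155 = 92.13 N.
At the threshold f = μ_s N, so μ_s,min = 92.13/329.2 = 0.28.

μ_s,min ≈ 0.28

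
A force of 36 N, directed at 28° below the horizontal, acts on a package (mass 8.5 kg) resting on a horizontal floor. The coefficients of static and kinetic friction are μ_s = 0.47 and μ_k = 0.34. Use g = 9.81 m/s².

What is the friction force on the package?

The vertical component of P adds to the normal force: N = m g + P sin α = 83.39 + 16.9 = 100.3 N.
The horizontal driving force is P cos α = 31.79 N, so equilibrium needs friction f = 31.79 N.
μ_s N = 0.47 × 100.3 = 47.13 N.
Since 31.79 N does not exceed the limit, the package stays at rest and f = 31.8 N.

f ≈ 31.8 N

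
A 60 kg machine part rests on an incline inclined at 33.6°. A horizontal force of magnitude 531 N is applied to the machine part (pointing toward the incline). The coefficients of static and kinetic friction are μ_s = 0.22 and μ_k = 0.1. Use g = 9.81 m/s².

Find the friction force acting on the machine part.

Resolve perpendicular to the incline: N = m g cos θ + P sin θ = 60×9.81×cos 33.6° + 531×sin 33.6° = 784.1 N.
Along the incline, the net driving force (taking up-slope positive) is P cos θ − m g sin θ = 442.3 − 325.7 = 116.6 N, so equilibrium requires friction f = -116.6 N (down-slope).
The limit of static friction is μ_s N = 172.5 N.
|f_req| = 116.6 ≤ 172.5 N → the machine part is in equilibrium; friction equals the required value.

f ≈ 117 N (down the incline)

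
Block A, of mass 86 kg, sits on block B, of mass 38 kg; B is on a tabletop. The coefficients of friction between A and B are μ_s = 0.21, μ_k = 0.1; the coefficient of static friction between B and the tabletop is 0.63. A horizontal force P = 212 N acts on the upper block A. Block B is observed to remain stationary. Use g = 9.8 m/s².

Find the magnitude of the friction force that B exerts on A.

f ≈ 84.3 N

The normal force B exerts on A is simply A's weight, N₁ = 842.8 N.
So the A–B interface can sustain at most μ_s N₁ = 177 N of static friction.
P = 212 N exceeds that limit, so A slips over B and the interface friction becomes kinetic: f₁ = μ_k N₁ = 0.1×842.8 = 84.3 N.
By Newton's third law B feels 84.3 N forward from A. With B stationary, the floor's static friction on B balances it: f₂ = 84.3 N (well within μ_s(m_A+m_B)g = 765.6 N).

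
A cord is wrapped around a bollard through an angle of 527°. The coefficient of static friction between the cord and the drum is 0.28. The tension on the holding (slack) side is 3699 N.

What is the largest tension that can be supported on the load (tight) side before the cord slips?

At impending slip the capstan equation gives T₂/T₁ = e^{μβ} with β in radians.
β = 527° × π/180 = 9.198 rad.
e^{μβ} = e^{0.28×9.198} = 13.14.
T₂ = T₁ · e^{μβ} = 3699 × 13.14 = 48600 N.

T_max ≈ 48600 N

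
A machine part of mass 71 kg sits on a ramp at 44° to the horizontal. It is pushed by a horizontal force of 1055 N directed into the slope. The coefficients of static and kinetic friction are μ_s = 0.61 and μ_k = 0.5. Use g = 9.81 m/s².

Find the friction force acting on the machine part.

Resolve perpendicular to the incline: N = m g cos θ + P sin θ = 71×9.81×cos 44° + 1055×sin 44° = 1234 N.
Parallel to the incline: P cos θ − m g sin θ = 758.9 − 483.8 = 275.1 N; the friction needed to balance this is 275.1 N acting down the slope.
Maximum static friction: μ_s N = 0.61 × 1234 = 752.7 N.
|f_req| = 275.1 ≤ 752.7 N → the machine part is in equilibrium; friction equals the required value.

f ≈ 275 N (down the incline)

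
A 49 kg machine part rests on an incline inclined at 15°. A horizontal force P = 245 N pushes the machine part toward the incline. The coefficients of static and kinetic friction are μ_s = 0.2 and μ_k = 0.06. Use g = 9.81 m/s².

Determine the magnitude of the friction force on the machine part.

Resolve perpendicular to the incline: N = m g cos θ + P sin θ = 49×9.81×cos 15° + 245×sin 15° = 527.7 N.
Parallel to the incline: P cos θ − m g sin θ = 236.7 − 124.4 = 112.2 N; the friction needed to balance this is 112.2 N acting down the slope.
Maximum static friction: μ_s N = 0.2 × 527.7 = 105.5 N.
|f_req| = 112.2 > 105.5 N → the machine part slides up the incline; f = μ_k N = 0.06 × 527.7 = 31.7 N.

f ≈ 31.7 N (down the incline)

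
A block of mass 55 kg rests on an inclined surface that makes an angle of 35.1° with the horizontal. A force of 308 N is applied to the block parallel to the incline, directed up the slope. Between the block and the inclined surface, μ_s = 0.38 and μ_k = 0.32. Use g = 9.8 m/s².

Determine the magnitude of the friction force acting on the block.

The normal reaction is N = m g cos θ = 441 N.
For equilibrium along the incline the friction force must supply f = m g sin θ − P = 309.9 − 308 = 1.928 N (positive meaning up-slope).
Static friction can supply at most μ_s N = 167.6 N.
Since |1.928| ≤ 167.6 N, no slip — friction simply equals what equilibrium demands.

f ≈ 1.93 N (up the incline)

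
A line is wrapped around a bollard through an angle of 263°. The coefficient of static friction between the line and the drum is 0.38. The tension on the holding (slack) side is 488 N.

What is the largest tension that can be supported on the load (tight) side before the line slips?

At impending slip the capstan equation gives T₂/T₁ = e^{μβ} with β in radians.
β = 263° × π/180 = 4.59 rad.
e^{μβ} = e^{0.38×4.59} = 5.722.
T₂ = T₁ · e^{μβ} = 488 × 5.722 = 2790 N.

T_max ≈ 2790 N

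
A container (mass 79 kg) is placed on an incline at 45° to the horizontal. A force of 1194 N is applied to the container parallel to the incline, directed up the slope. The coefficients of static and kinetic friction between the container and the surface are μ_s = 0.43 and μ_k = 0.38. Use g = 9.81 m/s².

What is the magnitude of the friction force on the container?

f ≈ 208 N (down the incline)

The normal reaction is N = m g cos θ = 548 N.
For equilibrium along the incline the friction force must supply f = m g sin θ − P = 548 − 1194 = -646 N (positive meaning up-slope).
The static-friction ceiling is μ_s N = 0.43 × 548 = 235.6 N.
Since |-646| > 235.6 N, static friction cannot hold it; the container slides up the incline and kinetic friction applies: f = μ_k N = 0.38 × 548 = 208 N.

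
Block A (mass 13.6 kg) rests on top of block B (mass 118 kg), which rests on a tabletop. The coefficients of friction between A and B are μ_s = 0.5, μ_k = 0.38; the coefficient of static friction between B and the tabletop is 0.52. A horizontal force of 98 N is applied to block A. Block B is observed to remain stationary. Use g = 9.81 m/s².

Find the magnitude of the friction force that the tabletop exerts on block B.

f ≈ 50.7 N

The normal force B exerts on A is simply A's weight, N₁ = 133.4 N.
Maximum static friction on A from B: μ_s N₁ = 0.5×133.4 = 66.71 N.
P = 98 N exceeds that limit, so A slips over B and the interface friction becomes kinetic: f₁ = μ_k N₁ = 0.38×133.4 = 50.7 N.
B experiences an equal 50.7 N forward from A (third law). B is in equilibrium, so the floor supplies f₂ = 50.7 N of static friction (limit μ_s(m_A+m_B)g = 671.3 N, not exceeded).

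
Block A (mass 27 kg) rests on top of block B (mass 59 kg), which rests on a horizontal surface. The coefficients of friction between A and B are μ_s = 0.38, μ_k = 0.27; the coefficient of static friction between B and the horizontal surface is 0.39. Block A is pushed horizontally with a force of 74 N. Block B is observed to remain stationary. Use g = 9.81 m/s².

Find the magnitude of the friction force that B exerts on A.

Normal force at the A–B interface: N₁ = m_A g = 264.9 N.
So the A–B interface can sustain at most μ_s N₁ = 100.7 N of static friction.
P = 74 N is within that limit, so A and B move together (both at rest); the A–B friction is simply f₁ = P = 74 N.
By Newton's third law B feels 74 N forward from A. With B stationary, the floor's static friction on B balances it: f₂ = 74 N (well within μ_s(m_A+m_B)g = 329 N).

f ≈ 74 N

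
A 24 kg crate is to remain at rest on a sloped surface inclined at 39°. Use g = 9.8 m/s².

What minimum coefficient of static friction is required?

At the slip threshold m g sin θ = μ_s m g cos θ, so μ_s,min = tan θ.
μ_s,min = tan 39° = 0.81.

μ_s,min ≈ 0.81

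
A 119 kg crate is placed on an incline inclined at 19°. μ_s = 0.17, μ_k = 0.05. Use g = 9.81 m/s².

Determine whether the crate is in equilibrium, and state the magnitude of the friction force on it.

N = m g cos θ = 1100 N.
Down-slope weight component: m g sin θ = 380 N.
μ_s N = 188 N.
380 > 188 N, so it slides; kinetic friction f = μ_k N = 0.05×1100 = 55.2 N.

f ≈ 55.2 N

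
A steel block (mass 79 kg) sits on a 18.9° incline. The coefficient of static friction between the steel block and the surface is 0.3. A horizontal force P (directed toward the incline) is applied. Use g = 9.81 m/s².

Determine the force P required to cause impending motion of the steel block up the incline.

P ≈ 555 N

At impending motion up the slope, friction acts down-slope at its limit: f = μ_s N.
Perpendicular to the incline: N = m g cos θ + P sin θ.
Along the incline: P cos θ = m g sin θ + μ_s N = m g sin θ + μ_s (m g cos θ + P sin θ).
Solving, P (cos θ − μ_s sin θ) = m g (sin θ + μ_s cos θ), so P = 79×9.81×(sin 18.9° + 0.3 cos 18.9°)/(cos 18.9° − 0.3 sin 18.9°) = 775×0.6077/0.8489 = 555 N.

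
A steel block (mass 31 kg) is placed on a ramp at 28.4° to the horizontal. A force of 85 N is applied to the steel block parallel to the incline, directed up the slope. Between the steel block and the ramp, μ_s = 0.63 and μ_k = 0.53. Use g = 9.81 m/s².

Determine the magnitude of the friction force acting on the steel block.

The normal reaction is N = m g cos θ = 267.5 N.
The friction needed for equilibrium is m g sin θ − P = 144.6 − 85 = 59.64 N, measured positive up-slope.
Maximum static friction available: μ_s N = 0.63 × 267.5 = 168.5 N.
Since |59.64| ≤ 168.5 N, the steel block remains in static equilibrium and friction takes exactly the required value.

f ≈ 59.6 N (up the incline)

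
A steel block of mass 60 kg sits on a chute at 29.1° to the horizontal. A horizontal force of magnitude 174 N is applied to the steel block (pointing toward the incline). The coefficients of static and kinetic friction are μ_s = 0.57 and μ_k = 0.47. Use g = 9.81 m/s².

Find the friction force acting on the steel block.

Normal direction: N = m g cos θ + P sin θ = 598.9 N.
Along the incline, the net driving force (taking up-slope positive) is P cos θ − m g sin θ = 152 − 286.3 = -134.2 N, so equilibrium requires friction f = 134.2 N (up-slope).
The limit of static friction is μ_s N = 341.4 N.
|f_req| = 134.2 ≤ 341.4 N → the steel block is in equilibrium; friction equals the required value.

f ≈ 134 N (up the incline)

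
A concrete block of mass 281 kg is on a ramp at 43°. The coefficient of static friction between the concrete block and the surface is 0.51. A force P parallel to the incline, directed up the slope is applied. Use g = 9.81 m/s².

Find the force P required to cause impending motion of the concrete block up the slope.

At impending motion up the slope, friction acts down-slope at its limit: f = μ_s N.
P is parallel to the surface, so N = m g cos θ = 2020 N.
Along the incline: P = m g sin θ + μ_s N = 1880 + 0.51×2020 = 2910 N.

P ≈ 2910 N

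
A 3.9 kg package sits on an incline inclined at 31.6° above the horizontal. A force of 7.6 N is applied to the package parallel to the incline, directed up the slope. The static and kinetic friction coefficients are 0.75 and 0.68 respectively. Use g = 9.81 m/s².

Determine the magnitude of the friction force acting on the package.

f ≈ 12.4 N (up the incline)

The normal reaction is N = m g cos θ = 32.59 N.
Parallel to the incline, ΣF = 0 gives f = m g sin θ − P = 20.05 − 7.6 = 12.45 N (up-slope positive).
Maximum static friction available: μ_s N = 0.75 × 32.59 = 24.44 N.
Since |12.45| ≤ 24.44 N, the package remains in static equilibrium and friction takes exactly the required value.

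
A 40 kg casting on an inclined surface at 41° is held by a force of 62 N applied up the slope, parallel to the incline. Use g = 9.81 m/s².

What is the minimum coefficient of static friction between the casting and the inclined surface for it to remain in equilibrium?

N = m g cos θ = 296.1 N.
Friction must make up the shortfall along the incline: f = m g sin θ − P = 257.4 − 62 = 195.4 N.
At the threshold f = μ_s N, so μ_s,min = 195.4/296.1 = 0.66.

μ_s,min ≈ 0.66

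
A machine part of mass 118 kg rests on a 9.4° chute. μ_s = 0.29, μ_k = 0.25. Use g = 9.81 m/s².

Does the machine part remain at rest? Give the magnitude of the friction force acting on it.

N = m g cos θ = 1140 N.
Down-slope weight component: m g sin θ = 189 N.
μ_s N = 331 N.
189 ≤ 331 N, so it stays put; friction = 189 N.

f ≈ 189 N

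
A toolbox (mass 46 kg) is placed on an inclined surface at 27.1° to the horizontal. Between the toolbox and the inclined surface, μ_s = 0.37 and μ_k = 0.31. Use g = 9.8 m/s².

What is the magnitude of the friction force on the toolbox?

The normal reaction is N = m g cos θ = 401.3 N.
Along the slope the weight component is m g sin θ = 205.4 N; friction must supply exactly this, acting up-slope.
Static friction can supply at most μ_s N = 148.5 N.
Since |205.4| > 148.5 N, static friction cannot hold it; the toolbox slides down the incline and kinetic friction applies: f = μ_k N = 0.31 × 401.3 = 124 N.

f ≈ 124 N (up the incline)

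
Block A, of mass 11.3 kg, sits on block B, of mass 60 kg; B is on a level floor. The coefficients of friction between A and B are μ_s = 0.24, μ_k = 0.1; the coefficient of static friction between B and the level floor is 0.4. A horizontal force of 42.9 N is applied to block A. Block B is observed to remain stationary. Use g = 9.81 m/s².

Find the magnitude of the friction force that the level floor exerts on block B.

f ≈ 11.1 N

The normal force B exerts on A is simply A's weight, N₁ = 110.9 N.
Maximum static friction on A from B: μ_s N₁ = 0.24×110.9 = 26.6 N.
Since P = 42.9 N > 26.6 N, A slides on B; the A–B friction is kinetic: f₁ = μ_k N₁ = 0.1×110.9 = 11.1 N.
By Newton's third law B feels 11.1 N forward from A. With B stationary, the floor's static friction on B balances it: f₂ = 11.1 N (well within μ_s(m_A+m_B)g = 279.8 N).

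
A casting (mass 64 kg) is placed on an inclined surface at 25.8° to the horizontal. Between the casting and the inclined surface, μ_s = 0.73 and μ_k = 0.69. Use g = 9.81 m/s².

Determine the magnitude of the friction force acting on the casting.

Normal force: N = m g cos θ = 64 × 9.81 × cos 25.8° = 565.3 N.
Along the slope the weight component is m g sin θ = 273.3 N; friction must supply exactly this, acting up-slope.
The static-friction ceiling is μ_s N = 0.73 × 565.3 = 412.6 N.
Since |273.3| ≤ 412.6 N, no slip — friction simply equals what equilibrium demands.

f ≈ 273 N (up the incline)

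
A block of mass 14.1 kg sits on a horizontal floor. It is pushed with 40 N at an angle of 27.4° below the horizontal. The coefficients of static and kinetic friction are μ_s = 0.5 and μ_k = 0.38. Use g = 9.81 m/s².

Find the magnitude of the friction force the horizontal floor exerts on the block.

f ≈ 35.5 N

Vertical equilibrium gives N = m g + P sin α = 156.7 N.
The horizontal driving force is P cos α = 35.51 N, so equilibrium needs friction f = 35.51 N.
μ_s N = 0.5 × 156.7 = 78.36 N.
Since 35.51 N does not exceed the limit, the block stays at rest and f = 35.5 N.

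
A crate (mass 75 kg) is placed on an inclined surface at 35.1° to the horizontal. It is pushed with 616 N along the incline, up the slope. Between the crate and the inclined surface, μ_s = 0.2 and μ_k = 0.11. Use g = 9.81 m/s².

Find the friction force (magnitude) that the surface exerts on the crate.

f ≈ 66.2 N (down the incline)

Perpendicular to the surface, N = m g cos θ = 75·9.81·cos 35.1° = 602 N.
Parallel to the incline, ΣF = 0 gives f = m g sin θ − P = 423.1 − 616 = -192.9 N (up-slope positive).
Static friction can supply at most μ_s N = 120.4 N.
Since |-192.9| > 120.4 N, static friction cannot hold it; the crate slides up the incline and kinetic friction applies: f = μ_k N = 0.11 × 602 = 66.2 N.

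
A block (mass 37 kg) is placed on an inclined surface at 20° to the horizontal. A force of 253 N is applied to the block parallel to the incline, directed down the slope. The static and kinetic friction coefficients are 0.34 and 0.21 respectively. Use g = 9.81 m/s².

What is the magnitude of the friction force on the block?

f ≈ 71.6 N (up the incline)

Normal force: N = m g cos θ = 37 × 9.81 × cos 20° = 341.1 N.
The friction needed for equilibrium is m g sin θ + P = 124.1 + 253 = 377.1 N, measured positive up-slope.
Static friction can supply at most μ_s N = 116 N.
|377.1| exceeds 116 N, so the block slips down-slope; friction is kinetic, f = μ_k N = 0.21×341.1 = 71.6 N.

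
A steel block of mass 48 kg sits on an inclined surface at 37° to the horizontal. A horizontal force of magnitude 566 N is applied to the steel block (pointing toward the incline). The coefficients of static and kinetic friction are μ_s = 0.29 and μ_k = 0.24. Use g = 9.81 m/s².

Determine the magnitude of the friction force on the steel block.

The horizontal push has a component P sin θ into the surface, so N = m g cos θ + P sin θ = 376.1 + 340.6 = 716.7 N.
Parallel to the incline: P cos θ − m g sin θ = 452 − 283.4 = 168.6 N; the friction needed to balance this is 168.6 N acting down the slope.
The limit of static friction is μ_s N = 207.8 N.
|f_req| = 168.6 ≤ 207.8 N → the steel block is in equilibrium; friction equals the required value.

f ≈ 169 N (down the incline)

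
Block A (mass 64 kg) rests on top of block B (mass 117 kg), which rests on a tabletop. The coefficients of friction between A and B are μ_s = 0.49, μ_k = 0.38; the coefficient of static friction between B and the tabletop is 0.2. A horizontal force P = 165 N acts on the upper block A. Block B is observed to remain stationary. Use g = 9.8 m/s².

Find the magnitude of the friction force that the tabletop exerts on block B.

f ≈ 165 N

Between the blocks, N₁ = m_A g = 627.2 N.
Maximum static friction on A from B: μ_s N₁ = 0.49×627.2 = 307.3 N.
P = 165 N is within that limit, so A and B move together (both at rest); the A–B friction is simply f₁ = P = 165 N.
By Newton's third law B feels 165 N forward from A. With B stationary, the floor's static friction on B balances it: f₂ = 165 N (well within μ_s(m_A+m_B)g = 354.8 N).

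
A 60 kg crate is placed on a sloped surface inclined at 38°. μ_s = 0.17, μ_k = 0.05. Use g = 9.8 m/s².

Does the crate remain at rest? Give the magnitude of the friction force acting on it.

N = m g cos θ = 463 N.
Down-slope weight component: m g sin θ = 362 N.
μ_s N = 78.8 N.
362 > 78.8 N, so it slides; kinetic friction f = μ_k N = 0.05×463 = 23.2 N.

f ≈ 23.2 N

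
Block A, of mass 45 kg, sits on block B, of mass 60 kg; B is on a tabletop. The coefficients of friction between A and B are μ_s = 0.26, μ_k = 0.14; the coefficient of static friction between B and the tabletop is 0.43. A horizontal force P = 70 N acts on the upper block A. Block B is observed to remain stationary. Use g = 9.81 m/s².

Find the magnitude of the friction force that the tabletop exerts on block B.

f ≈ 70 N

The normal force B exerts on A is simply A's weight, N₁ = 441.5 N.
Maximum static friction on A from B: μ_s N₁ = 0.26×441.5 = 114.8 N.
P = 70 N is within that limit, so A and B move together (both at rest); the A–B friction is simply f₁ = P = 70 N.
B experiences an equal 70 N forward from A (third law). B is in equilibrium, so the floor supplies f₂ = 70 N of static friction (limit μ_s(m_A+m_B)g = 442.9 N, not exceeded).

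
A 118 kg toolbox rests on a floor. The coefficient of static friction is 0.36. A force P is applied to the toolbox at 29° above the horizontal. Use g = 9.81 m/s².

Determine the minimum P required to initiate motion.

P ≈ 397 N

N = m g − P sin α (the pull lifts the toolbox).
At impending slip, P cos α = μ_s N = μ_s (m g − P sin α).
Solving: P (cos α + μ_s sin α) = μ_s m g → P = 0.36×1160/(cos 29° + 0.36 sin 29°) = 417/1.049 = 397 N.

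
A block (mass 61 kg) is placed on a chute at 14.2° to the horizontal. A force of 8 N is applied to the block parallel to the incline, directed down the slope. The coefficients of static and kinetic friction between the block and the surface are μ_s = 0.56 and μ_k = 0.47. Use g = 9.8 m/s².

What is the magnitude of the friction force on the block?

f ≈ 155 N (up the incline)

Perpendicular to the surface, N = m g cos θ = 61·9.8·cos 14.2° = 579.5 N.
The friction needed for equilibrium is m g sin θ + P = 146.6 + 8 = 154.6 N, measured positive up-slope.
The static-friction ceiling is μ_s N = 0.56 × 579.5 = 324.5 N.
Since |154.6| ≤ 324.5 N, no slip — friction simply equals what equilibrium demands.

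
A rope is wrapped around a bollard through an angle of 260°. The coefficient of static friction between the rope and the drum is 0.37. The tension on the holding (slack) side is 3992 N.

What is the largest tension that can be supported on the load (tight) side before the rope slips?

T_max ≈ 21400 N

At impending slip the capstan equation gives T₂/T₁ = e^{μβ} with β in radians.
β = 260° × π/180 = 4.538 rad.
e^{μβ} = e^{0.37×4.538} = 5.36.
T₂ = T₁ · e^{μβ} = 3992 × 5.36 = 21400 N.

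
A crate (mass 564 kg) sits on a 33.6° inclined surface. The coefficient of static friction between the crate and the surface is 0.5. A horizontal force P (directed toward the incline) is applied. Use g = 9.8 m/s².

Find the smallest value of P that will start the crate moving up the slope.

P ≈ 9640 N

At impending motion up the slope, friction acts down-slope at its limit: f = μ_s N.
Perpendicular to the incline: N = m g cos θ + P sin θ.
Along the incline: P cos θ = m g sin θ + μ_s N = m g sin θ + μ_s (m g cos θ + P sin θ).
Solving, P (cos θ − μ_s sin θ) = m g (sin θ + μ_s cos θ), so P = 564×9.8×(sin 33.6° + 0.5 cos 33.6°)/(cos 33.6° − 0.5 sin 33.6°) = 5530×0.9699/0.5562 = 9640 N.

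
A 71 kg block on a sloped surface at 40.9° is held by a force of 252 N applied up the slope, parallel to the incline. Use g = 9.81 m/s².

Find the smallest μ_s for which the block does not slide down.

μ_s,min ≈ 0.388

N = m g cos θ = 526.5 N.
Friction must make up the shortfall along the incline: f = m g sin θ − P = 456 − 252 = 204 N.
At the threshold f = μ_s N, so μ_s,min = 204/526.5 = 0.388.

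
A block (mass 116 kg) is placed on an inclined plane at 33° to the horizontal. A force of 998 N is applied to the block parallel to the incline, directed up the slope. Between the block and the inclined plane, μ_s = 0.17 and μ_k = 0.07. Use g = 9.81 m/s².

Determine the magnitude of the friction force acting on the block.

f ≈ 66.8 N (down the incline)

Normal force: N = m g cos θ = 116 × 9.81 × cos 33° = 954.4 N.
The friction needed for equilibrium is m g sin θ − P = 619.8 − 998 = -378.2 N, measured positive up-slope.
Maximum static friction available: μ_s N = 0.17 × 954.4 = 162.2 N.
Since |-378.2| > 162.2 N, static friction cannot hold it; the block slides up the incline and kinetic friction applies: f = μ_k N = 0.07 × 954.4 = 66.8 N.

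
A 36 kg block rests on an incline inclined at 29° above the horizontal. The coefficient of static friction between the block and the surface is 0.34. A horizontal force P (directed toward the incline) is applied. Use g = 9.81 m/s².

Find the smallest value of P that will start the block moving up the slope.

At impending motion up the slope, friction acts down-slope at its limit: f = μ_s N.
Perpendicular to the incline: N = m g cos θ + P sin θ.
Along the incline: P cos θ = m g sin θ + μ_s N = m g sin θ + μ_s (m g cos θ + P sin θ).
Solving, P (cos θ − μ_s sin θ) = m g (sin θ + μ_s cos θ), so P = 36×9.81×(sin 29° + 0.34 cos 29°)/(cos 29° − 0.34 sin 29°) = 353×0.7822/0.7098 = 389 N.

P ≈ 389 N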